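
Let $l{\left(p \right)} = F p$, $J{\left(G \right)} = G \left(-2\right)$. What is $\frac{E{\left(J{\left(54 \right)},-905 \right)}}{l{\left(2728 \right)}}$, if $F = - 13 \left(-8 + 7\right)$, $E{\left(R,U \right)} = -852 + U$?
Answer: $- \frac{1757}{35464} \approx -0.049543$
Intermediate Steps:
$J{\left(G \right)} = - 2 G$
$F = 13$ ($F = \left(-13\right) \left(-1\right) = 13$)
$l{\left(p \right)} = 13 p$
$\frac{E{\left(J{\left(54 \right)},-905 \right)}}{l{\left(2728 \right)}} = \frac{-852 - 905}{13 \cdot 2728} = - \frac{1757}{35464}$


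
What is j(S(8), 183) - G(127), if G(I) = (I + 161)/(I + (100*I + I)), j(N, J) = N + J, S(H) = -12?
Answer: 369141/2159 ≈ 170.98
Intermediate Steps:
j(N, J) = J + N
G(I) = (161 + I)/(102*I) (G(I) = (161 + I)/(I + 101*I) = (161 + I)/((102*I)) = (161 + I)*(1/(102*I)) = (161 + I)/(102*I))
j(S(8), 183) - G(127) = (183 - 12) - (161 + 127)/(102*127) = 171 - 288/(102*127) = 171 - 1*48/2159 = 171 - 48/2159 = 369141/2159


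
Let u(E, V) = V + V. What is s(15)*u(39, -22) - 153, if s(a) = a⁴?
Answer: -2227653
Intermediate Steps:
u(E, V) = 2*V
s(15)*u(39, -22) - 153 = 15⁴*(2*(-22)) - 153 = 50625*(-44) - 153 = -2227500 - 153 = -2227653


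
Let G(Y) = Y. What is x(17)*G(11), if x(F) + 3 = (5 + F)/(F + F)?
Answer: -440/17 ≈ -25.882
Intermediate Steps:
x(F) = -3 + (5 + F)/(2*F) (x(F) = -3 + (5 + F)/(F + F) = -3 + (5 + F)/((2*F)) = -3 + (5 + F)*(1/(2*F)) = -3 + (5 + F)/(2*F))
x(17)*G(11) = ((5/2)*(1 - 1*17)/17)*11 = ((5/2)*(1/17)*(1 - 17))*11 = ((5/2)*(1/17)*(-16))*11 = -40/17*11 = -440/17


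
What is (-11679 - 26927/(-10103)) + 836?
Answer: -109519902/10103 ≈ -10840.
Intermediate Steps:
(-11679 - 26927/(-10103)) + 836 = (-11679 - 26927*(-1/10103)) + 836 = (-11679 + 26927/10103) + 836 = -117966010/10103 + 836 = -109519902/10103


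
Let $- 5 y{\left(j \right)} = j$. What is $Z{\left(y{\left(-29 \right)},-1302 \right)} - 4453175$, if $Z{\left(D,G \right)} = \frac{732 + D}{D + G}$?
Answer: $- \frac{28861030864}{6481} \approx -4.4532 \cdot 10^{6}$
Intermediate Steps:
$y{\left(j \right)} = - \frac{j}{5}$
$Z{\left(D,G \right)} = \frac{732 + D}{D + G}$
$Z{\left(y{\left(-29 \right)},-1302 \right)} - 4453175 = \frac{732 - - \frac{29}{5}}{\left(- \frac{1}{5}\right) \left(-29\right) - 1302} - 4453175 = \frac{732 + \frac{29}{5}}{\frac{29}{5} - 1302} - 4453175 = \frac{1}{- \frac{6481}{5}} \cdot \frac{3689}{5} - 4453175 = \left(- \frac{5}{6481}\right) \frac{3689}{5} - 4453175 = - \frac{3689}{6481} - 4453175 = - \frac{28861030864}{6481}$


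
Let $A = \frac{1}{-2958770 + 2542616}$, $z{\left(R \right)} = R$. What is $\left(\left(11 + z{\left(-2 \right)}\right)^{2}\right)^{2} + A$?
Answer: $\frac{2730386393}{416154} \approx 6561.0$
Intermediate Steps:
$A = - \frac{1}{416154}$ ($A = \frac{1}{-416154} = - \frac{1}{416154} \approx -2.403 \cdot 10^{-6}$)
$\left(\left(11 + z{\left(-2 \right)}\right)^{2}\right)^{2} + A = \left(\left(11 - 2\right)^{2}\right)^{2} - \frac{1}{416154} = \left(9^{2}\right)^{2} - \frac{1}{416154} = 81^{2} - \frac{1}{416154} = 6561 - \frac{1}{416154} = \frac{2730386393}{416154}$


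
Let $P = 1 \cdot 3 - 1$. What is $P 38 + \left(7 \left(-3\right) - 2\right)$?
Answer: $53$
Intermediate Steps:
$P = 2$ ($P = 3 - 1 = 2$)
$P 38 + \left(7 \left(-3\right) - 2\right) = 2 \cdot 38 + \left(7 \left(-3\right) - 2\right) = 76 - 23 = 53$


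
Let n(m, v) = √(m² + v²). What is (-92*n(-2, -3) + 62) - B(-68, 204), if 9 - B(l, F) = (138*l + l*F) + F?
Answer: -22999 - 92*√13 ≈ -23331.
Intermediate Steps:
B(l, F) = 9 - F - 138*l - F*l (B(l, F) = 9 - ((138*l + l*F) + F) = 9 - ((138*l + F*l) + F) = 9 - (F + 138*l + F*l) = 9 + (-F - 138*l - F*l) = 9 - F - 138*l - F*l)
(-92*n(-2, -3) + 62) - B(-68, 204) = (-92*√((-2)² + (-3)²) + 62) - (9 - 1*204 - 138*(-68) - 1*204*(-68)) = (-92*√(4 + 9) + 62) - (9 - 204 + 9384 + 13872) = (-92*√13 + 62) - 1*23061 = (62 - 92*√13) - 23061 = -22999 - 92*√13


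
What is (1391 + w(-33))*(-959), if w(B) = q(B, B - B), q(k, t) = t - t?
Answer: -1333969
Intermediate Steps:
q(k, t) = 0
w(B) = 0
(1391 + w(-33))*(-959) = (1391 + 0)*(-959) = 1391*(-959) = -1333969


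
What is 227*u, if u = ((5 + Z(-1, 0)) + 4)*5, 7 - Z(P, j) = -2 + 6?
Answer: 13620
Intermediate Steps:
Z(P, j) = 3 (Z(P, j) = 7 - (-2 + 6) = 7 - 1*4 = 7 - 4 = 3)
u = 60 (u = ((5 + 3) + 4)*5 = (8 + 4)*5 = 12*5 = 60)
227*u = 227*60 = 13620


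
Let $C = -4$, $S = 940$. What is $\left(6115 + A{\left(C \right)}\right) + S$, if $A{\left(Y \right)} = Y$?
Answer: $7051$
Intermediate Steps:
$\left(6115 + A{\left(C \right)}\right) + S = \left(6115 - 4\right) + 940 = 6111 + 940 = 7051$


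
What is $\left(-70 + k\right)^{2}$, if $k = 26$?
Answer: $1936$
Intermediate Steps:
$\left(-70 + k\right)^{2} = \left(-70 + 26\right)^{2} = \left(-44\right)^{2} = 1936$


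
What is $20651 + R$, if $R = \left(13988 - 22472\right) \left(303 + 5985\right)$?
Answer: $-53326741$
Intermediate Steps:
$R = -53347392$ ($R = \left(-8484\right) 6288 = -53347392$)
$20651 + R = 20651 - 53347392 = -53326741$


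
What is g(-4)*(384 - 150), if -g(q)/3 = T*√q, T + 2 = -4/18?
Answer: 3120*I ≈ 3120.0*I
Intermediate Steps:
T = -20/9 (T = -2 - 4/18 = -2 - 4*1/18 = -2 - 2/9 = -20/9 ≈ -2.2222)
g(q) = 20*√q/3 (g(q) = -(-20)*√q/3 = 20*√q/3)
g(-4)*(384 - 150) = (20*√(-4)/3)*(384 - 150) = (20*(2*I)/3)*234 = (40*I/3)*234 = 3120*I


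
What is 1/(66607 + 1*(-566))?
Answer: 1/66041 ≈ 1.5142e-5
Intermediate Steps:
1/(66607 + 1*(-566)) = 1/(66607 - 566) = 1/66041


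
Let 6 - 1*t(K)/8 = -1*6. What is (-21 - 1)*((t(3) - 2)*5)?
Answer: -10340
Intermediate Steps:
t(K) = 96 (t(K) = 48 - (-8)*6 = 48 - 8*(-6) = 48 + 48 = 96)
(-21 - 1)*((t(3) - 2)*5) = (-21 - 1)*((96 - 2)*5) = -2068*5 = -22*470 = -10340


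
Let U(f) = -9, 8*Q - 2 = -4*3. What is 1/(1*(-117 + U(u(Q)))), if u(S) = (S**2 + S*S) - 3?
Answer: -1/126 ≈ -0.0079365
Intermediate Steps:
Q = -5/4 (Q = 1/4 + (-4*3)/8 = 1/4 + (1/8)*(-12) = 1/4 - 3/2 = -5/4 ≈ -1.2500)
u(S) = -3 + 2*S**2 (u(S) = (S**2 + S**2) - 3 = 2*S**2 - 3 = -3 + 2*S**2)
1/(1*(-117 + U(u(Q)))) = 1/(1*(-117 - 9)) = 1/(1*(-126)) = 1/(-126) = -1/126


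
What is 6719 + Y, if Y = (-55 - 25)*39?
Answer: 3599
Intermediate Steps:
Y = -3120 (Y = -80*39 = -3120)
6719 + Y = 6719 - 3120 = 3599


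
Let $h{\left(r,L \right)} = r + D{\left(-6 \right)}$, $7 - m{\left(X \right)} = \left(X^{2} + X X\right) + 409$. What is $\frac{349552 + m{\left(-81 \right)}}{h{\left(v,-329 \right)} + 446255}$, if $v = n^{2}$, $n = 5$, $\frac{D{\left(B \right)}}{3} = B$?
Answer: $\frac{168014}{223131} \approx 0.75298$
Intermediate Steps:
$D{\left(B \right)} = 3 B$
$v = 25$ ($v = 5^{2} = 25$)
$m{\left(X \right)} = -402 - 2 X^{2}$ ($m{\left(X \right)} = 7 - \left(\left(X^{2} + X X\right) + 409\right) = 7 - \left(\left(X^{2} + X^{2}\right) + 409\right) = 7 - \left(2 X^{2} + 409\right) = 7 - \left(409 + 2 X^{2}\right) = -402 - 2 X^{2}$)
$h{\left(r,L \right)} = -18 + r$ ($h{\left(r,L \right)} = r + 3 \left(-6\right) = r - 18 = -18 + r$)
$\frac{349552 + m{\left(-81 \right)}}{h{\left(v,-329 \right)} + 446255} = \frac{349552 - \left(402 + 2 \left(-81\right)^{2}\right)}{\left(-18 + 25\right) + 446255} = \frac{349552 - 13524}{7 + 446255} = \frac{349552 - 13524}{446262} = \left(349552 - 13524\right) \frac{1}{446262} = 336028 \cdot \frac{1}{446262} = \frac{168014}{223131}$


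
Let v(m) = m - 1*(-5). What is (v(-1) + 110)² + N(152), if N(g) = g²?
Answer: 36100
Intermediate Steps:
v(m) = 5 + m (v(m) = m + 5 = 5 + m)
(v(-1) + 110)² + N(152) = ((5 - 1) + 110)² + 152² = (4 + 110)² + 23104 = 114² + 23104 = 12996 + 23104 = 36100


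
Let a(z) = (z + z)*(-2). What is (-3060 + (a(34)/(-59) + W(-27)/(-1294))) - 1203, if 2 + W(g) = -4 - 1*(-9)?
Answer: -325287191/76346 ≈ -4260.7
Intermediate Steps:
W(g) = 3 (W(g) = -2 + (-4 - 1*(-9)) = -2 + (-4 + 9) = -2 + 5 = 3)
a(z) = -4*z (a(z) = (2*z)*(-2) = -4*z)
(-3060 + (a(34)/(-59) + W(-27)/(-1294))) - 1203 = (-3060 + (-4*34/(-59) + 3/(-1294))) - 1203 = (-3060 + (-136*(-1/59) + 3*(-1/1294))) - 1203 = (-3060 + (136/59 - 3/1294)) - 1203 = (-3060 + 175807/76346) - 1203 = -233442953/76346 - 1203 = -325287191/76346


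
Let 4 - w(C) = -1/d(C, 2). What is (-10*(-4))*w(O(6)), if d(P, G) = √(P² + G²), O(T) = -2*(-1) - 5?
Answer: 160 + 40*√13/13 ≈ 171.09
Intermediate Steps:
O(T) = -3 (O(T) = 2 - 5 = -3)
d(P, G) = √(G² + P²)
w(C) = 4 + (4 + C²)^(-½) (w(C) = 4 - (-1)/(√(2² + C²)) = 4 - (-1)/(√(4 + C²)) = 4 - (-1)/√(4 + C²) = 4 + (4 + C²)^(-½))
(-10*(-4))*w(O(6)) = (-10*(-4))*(4 + (4 + (-3)²)^(-½)) = 40*(4 + (4 + 9)^(-½)) = 40*(4 + 13^(-½)) = 40*(4 + √13/13) = 160 + 40*√13/13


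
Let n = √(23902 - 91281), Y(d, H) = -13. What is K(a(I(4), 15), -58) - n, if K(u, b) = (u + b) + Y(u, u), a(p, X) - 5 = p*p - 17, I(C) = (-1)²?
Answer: -82 - I*√67379 ≈ -82.0 - 259.57*I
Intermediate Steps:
I(C) = 1
a(p, X) = -12 + p² (a(p, X) = 5 + (p*p - 17) = 5 + (p² - 17) = 5 + (-17 + p²) = -12 + p²)
K(u, b) = -13 + b + u (K(u, b) = (u + b) - 13 = (b + u) - 13 = -13 + b + u)
n = I*√67379 (n = √(-67379) = I*√67379 ≈ 259.57*I)
K(a(I(4), 15), -58) - n = (-13 - 58 + (-12 + 1²)) - I*√67379 = (-13 - 58 + (-12 + 1)) - I*√67379 = (-13 - 58 - 11) - I*√67379 = -82 - I*√67379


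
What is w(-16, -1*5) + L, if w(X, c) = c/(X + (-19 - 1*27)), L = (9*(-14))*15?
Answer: -117175/62 ≈ -1889.9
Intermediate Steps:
L = -1890 (L = -126*15 = -1890)
w(X, c) = c/(-46 + X) (w(X, c) = c/(X + (-19 - 27)) = c/(X - 46) = c/(-46 + X))
w(-16, -1*5) + L = (-1*5)/(-46 - 16) - 1890 = -5/(-62) - 1890 = -5*(-1/62) - 1890 = 5/62 - 1890 = -117175/62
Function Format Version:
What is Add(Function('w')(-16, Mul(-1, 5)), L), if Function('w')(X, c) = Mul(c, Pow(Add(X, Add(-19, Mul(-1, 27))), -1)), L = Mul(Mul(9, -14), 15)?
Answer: Rational(-117175, 62) ≈ -1889.9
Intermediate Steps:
L = -1890 (L = Mul(-126, 15) = -1890)
Function('w')(X, c) = Mul(c, Pow(Add(-46, X), -1)) (Function('w')(X, c) = Mul(c, Pow(Add(X, Add(-19, -27)), -1)) = Mul(c, Pow(Add(X, -46), -1)) = Mul(c, Pow(Add(-46, X), -1)))
Add(Function('w')(-16, Mul(-1, 5)), L) = Add(Mul(Mul(-1, 5), Pow(Add(-46, -16), -1)), -1890) = Add(Mul(-5, Pow(-62, -1)), -1890) = Add(Mul(-5, Rational(-1, 62)), -1890) = Add(Rational(5, 62), -1890) = Rational(-117175, 62)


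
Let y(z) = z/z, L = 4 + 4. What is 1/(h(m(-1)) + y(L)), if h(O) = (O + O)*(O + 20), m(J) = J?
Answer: -1/37 ≈ -0.027027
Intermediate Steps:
h(O) = 2*O*(20 + O) (h(O) = (2*O)*(20 + O) = 2*O*(20 + O))
L = 8
y(z) = 1
1/(h(m(-1)) + y(L)) = 1/(2*(-1)*(20 - 1) + 1) = 1/(2*(-1)*19 + 1) = 1/(-38 + 1) = 1/(-37) = -1/37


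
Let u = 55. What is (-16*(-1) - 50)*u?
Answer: -1870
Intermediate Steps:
(-16*(-1) - 50)*u = (-16*(-1) - 50)*55 = (16 - 50)*55 = -34*55 = -1870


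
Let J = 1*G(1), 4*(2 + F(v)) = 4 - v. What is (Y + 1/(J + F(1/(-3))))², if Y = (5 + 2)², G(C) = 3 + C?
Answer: 3330625/1369 ≈ 2432.9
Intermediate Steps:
F(v) = -1 - v/4 (F(v) = -2 + (4 - v)/4 = -2 + (1 - v/4) = -1 - v/4)
J = 4 (J = 1*(3 + 1) = 1*4 = 4)
Y = 49 (Y = 7² = 49)
(Y + 1/(J + F(1/(-3))))² = (49 + 1/(4 + (-1 - ¼/(-3))))² = (49 + 1/(4 + (-1 - ¼*(-⅓))))² = (49 + 1/(4 + (-1 + 1/12)))² = (49 + 1/(4 - 11/12))² = (49 + 1/(37/12))² = (49 + 12/37)² = (1825/37)² = 3330625/1369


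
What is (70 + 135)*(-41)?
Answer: -8405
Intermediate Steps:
(70 + 135)*(-41) = 205*(-41) = -8405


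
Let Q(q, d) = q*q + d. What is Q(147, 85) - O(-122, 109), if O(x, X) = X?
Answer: 21585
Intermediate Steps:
Q(q, d) = d + q**2 (Q(q, d) = q**2 + d = d + q**2)
Q(147, 85) - O(-122, 109) = (85 + 147**2) - 1*109 = (85 + 21609) - 109 = 21694 - 109 = 21585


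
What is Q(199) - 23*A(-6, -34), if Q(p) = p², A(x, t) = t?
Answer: 40383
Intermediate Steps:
Q(199) - 23*A(-6, -34) = 199² - 23*(-34) = 39601 - 1*(-782) = 39601 + 782 = 40383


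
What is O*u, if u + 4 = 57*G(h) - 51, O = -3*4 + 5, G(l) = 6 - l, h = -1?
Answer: -2408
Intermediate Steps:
O = -7 (O = -12 + 5 = -7)
u = 344 (u = -4 + (57*(6 - 1*(-1)) - 51) = -4 + (57*(6 + 1) - 51) = -4 + (57*7 - 51) = -4 + (399 - 51) = -4 + 348 = 344)
O*u = -7*344 = -2408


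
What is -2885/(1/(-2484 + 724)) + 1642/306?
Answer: 776873621/153 ≈ 5.0776e+6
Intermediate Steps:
-2885/(1/(-2484 + 724)) + 1642/306 = -2885/(1/(-1760)) + 1642*(1/306) = -2885/(-1/1760) + 821/153 = -2885*(-1760) + 821/153 = 5077600 + 821/153 = 776873621/153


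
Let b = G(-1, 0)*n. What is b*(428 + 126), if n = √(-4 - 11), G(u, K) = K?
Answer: 0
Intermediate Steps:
n = I*√15 (n = √(-15) = I*√15 ≈ 3.873*I)
b = 0 (b = 0*(I*√15) = 0)
b*(428 + 126) = 0*(428 + 126) = 0*554 = 0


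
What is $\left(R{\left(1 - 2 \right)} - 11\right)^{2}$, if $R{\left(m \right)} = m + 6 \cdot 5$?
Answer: $324$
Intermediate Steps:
$R{\left(m \right)} = 30 + m$ ($R{\left(m \right)} = m + 30 = 30 + m$)
$\left(R{\left(1 - 2 \right)} - 11\right)^{2} = \left(\left(30 + \left(1 - 2\right)\right) - 11\right)^{2} = \left(\left(30 - 1\right) - 11\right)^{2} = \left(29 - 11\right)^{2} = 18^{2} = 324$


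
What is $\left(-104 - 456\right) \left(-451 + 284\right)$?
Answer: $93520$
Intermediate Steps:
$\left(-104 - 456\right) \left(-451 + 284\right) = \left(-560\right) \left(-167\right) = 93520$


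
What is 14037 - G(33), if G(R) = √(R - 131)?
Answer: 14037 - 7*I*√2 ≈ 14037.0 - 9.8995*I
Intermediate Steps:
G(R) = √(-131 + R)
14037 - G(33) = 14037 - √(-131 + 33) = 14037 - √(-98) = 14037 - 7*I*√2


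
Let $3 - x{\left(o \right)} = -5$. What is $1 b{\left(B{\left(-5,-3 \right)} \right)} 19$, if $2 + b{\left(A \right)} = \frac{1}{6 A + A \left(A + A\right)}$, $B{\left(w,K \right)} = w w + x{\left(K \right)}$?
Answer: $- \frac{90269}{2376} \approx -37.992$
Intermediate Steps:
$x{\left(o \right)} = 8$ ($x{\left(o \right)} = 3 - -5 = 3 + 5 = 8$)
$B{\left(w,K \right)} = 8 + w^{2}$ ($B{\left(w,K \right)} = w w + 8 = w^{2} + 8 = 8 + w^{2}$)
$b{\left(A \right)} = -2 + \frac{1}{2 A^{2} + 6 A}$ ($b{\left(A \right)} = -2 + \frac{1}{6 A + A \left(A + A\right)} = -2 + \frac{1}{6 A + A 2 A} = -2 + \frac{1}{6 A + 2 A^{2}} = -2 + \frac{1}{2 A^{2} + 6 A}$)
$1 b{\left(B{\left(-5,-3 \right)} \right)} 19 = 1 \frac{1 - 12 \left(8 + \left(-5\right)^{2}\right) - 4 \left(8 + \left(-5\right)^{2}\right)^{2}}{2 \left(8 + \left(-5\right)^{2}\right) \left(3 + \left(8 + \left(-5\right)^{2}\right)\right)} 19 = 1 \frac{1 - 12 \left(8 + 25\right) - 4 \left(8 + 25\right)^{2}}{2 \left(8 + 25\right) \left(3 + \left(8 + 25\right)\right)} 19 = 1 \frac{1 - 396 - 4 \cdot 33^{2}}{2 \cdot 33 \left(3 + 33\right)} 19 = 1 \cdot \frac{1}{2} \cdot \frac{1}{33} \cdot \frac{1}{36} \left(1 - 396 - 4356\right) 19 = 1 \cdot \frac{1}{2} \cdot \frac{1}{33} \cdot \frac{1}{36} \left(-4751\right) 19 = 1 \left(- \frac{4751}{2376}\right) 19 = \left(- \frac{4751}{2376}\right) 19 = - \frac{90269}{2376}$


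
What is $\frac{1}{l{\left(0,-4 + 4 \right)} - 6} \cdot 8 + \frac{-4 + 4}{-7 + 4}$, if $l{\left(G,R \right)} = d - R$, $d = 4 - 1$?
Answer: $- \frac{8}{3} \approx -2.6667$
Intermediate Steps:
$d = 3$
$l{\left(G,R \right)} = 3 - R$
$\frac{1}{l{\left(0,-4 + 4 \right)} - 6} \cdot 8 + \frac{-4 + 4}{-7 + 4} = \frac{1}{\left(3 - \left(-4 + 4\right)\right) - 6} \cdot 8 + \frac{-4 + 4}{-7 + 4} = \frac{1}{\left(3 - 0\right) - 6} \cdot 8 + \frac{0}{-3} = \frac{1}{\left(3 + 0\right) - 6} \cdot 8 + 0 \left(- \frac{1}{3}\right) = \frac{1}{3 - 6} \cdot 8 + 0 = \frac{1}{-3} \cdot 8 + 0 = \left(- \frac{1}{3}\right) 8 + 0 = - \frac{8}{3} + 0 = - \frac{8}{3}$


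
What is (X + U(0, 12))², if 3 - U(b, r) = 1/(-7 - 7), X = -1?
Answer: 841/196 ≈ 4.2908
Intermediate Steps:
U(b, r) = 43/14 (U(b, r) = 3 - 1/(-7 - 7) = 3 - 1/(-14) = 3 - 1*(-1/14) = 3 + 1/14 = 43/14)
(X + U(0, 12))² = (-1 + 43/14)² = (29/14)² = 841/196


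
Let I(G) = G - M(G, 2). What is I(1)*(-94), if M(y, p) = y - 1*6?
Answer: -564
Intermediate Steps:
M(y, p) = -6 + y (M(y, p) = y - 6 = -6 + y)
I(G) = 6 (I(G) = G - (-6 + G) = G + (6 - G) = 6)
I(1)*(-94) = 6*(-94) = -564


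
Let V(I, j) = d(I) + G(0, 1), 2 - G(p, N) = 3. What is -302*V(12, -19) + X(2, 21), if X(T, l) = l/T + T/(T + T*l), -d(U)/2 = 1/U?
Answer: 11975/33 ≈ 362.88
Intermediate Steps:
G(p, N) = -1 (G(p, N) = 2 - 1*3 = 2 - 3 = -1)
d(U) = -2/U
X(T, l) = T/(T + T*l) + l/T
V(I, j) = -1 - 2/I (V(I, j) = -2/I - 1 = -1 - 2/I)
-302*V(12, -19) + X(2, 21) = -302*(-2 - 1*12)/12 + (2 + 21 + 21²)/(2*(1 + 21)) = -151*(-2 - 12)/6 + (½)*(2 + 21 + 441)/22 = -151*(-14)/6 + (½)*(1/22)*464 = -302*(-7/6) + 116/11 = 1057/3 + 116/11 = 11975/33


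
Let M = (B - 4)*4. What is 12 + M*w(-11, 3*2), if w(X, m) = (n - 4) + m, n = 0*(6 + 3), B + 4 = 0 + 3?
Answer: -28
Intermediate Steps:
B = -1 (B = -4 + (0 + 3) = -4 + 3 = -1)
n = 0 (n = 0*9 = 0)
w(X, m) = -4 + m (w(X, m) = (0 - 4) + m = -4 + m)
M = -20 (M = (-1 - 4)*4 = -5*4 = -20)
12 + M*w(-11, 3*2) = 12 - 20*(-4 + 3*2) = 12 - 20*(-4 + 6) = 12 - 20*2 = 12 - 40 = -28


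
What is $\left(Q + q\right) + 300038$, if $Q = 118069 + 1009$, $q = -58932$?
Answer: $360184$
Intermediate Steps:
$Q = 119078$
$\left(Q + q\right) + 300038 = \left(119078 - 58932\right) + 300038 = 60146 + 300038 = 360184$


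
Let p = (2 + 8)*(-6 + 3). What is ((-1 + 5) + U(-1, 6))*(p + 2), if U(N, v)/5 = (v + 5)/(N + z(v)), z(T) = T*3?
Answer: -3444/17 ≈ -202.59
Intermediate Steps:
z(T) = 3*T
U(N, v) = 5*(5 + v)/(N + 3*v) (U(N, v) = 5*((v + 5)/(N + 3*v)) = 5*((5 + v)/(N + 3*v)) = 5*(5 + v)/(N + 3*v))
p = -30 (p = 10*(-3) = -30)
((-1 + 5) + U(-1, 6))*(p + 2) = ((-1 + 5) + 5*(5 + 6)/(-1 + 3*6))*(-30 + 2) = (4 + 5*11/(-1 + 18))*(-28) = (4 + 5*11/17)*(-28) = (4 + 5*(1/17)*11)*(-28) = (4 + 55/17)*(-28) = (123/17)*(-28) = -3444/17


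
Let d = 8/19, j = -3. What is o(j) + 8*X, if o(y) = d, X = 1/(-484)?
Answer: 930/2299 ≈ 0.40452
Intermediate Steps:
X = -1/484 ≈ -0.0020661
d = 8/19 (d = 8*(1/19) = 8/19 ≈ 0.42105)
o(y) = 8/19
o(j) + 8*X = 8/19 + 8*(-1/484) = 8/19 - 2/121 = 930/2299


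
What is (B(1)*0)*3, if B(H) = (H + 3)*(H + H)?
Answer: 0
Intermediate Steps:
B(H) = 2*H*(3 + H) (B(H) = (3 + H)*(2*H) = 2*H*(3 + H))
(B(1)*0)*3 = ((2*1*(3 + 1))*0)*3 = ((2*1*4)*0)*3 = (8*0)*3 = 0*3 = 0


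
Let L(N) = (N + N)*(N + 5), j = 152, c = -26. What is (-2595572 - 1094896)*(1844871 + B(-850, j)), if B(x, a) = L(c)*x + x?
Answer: -3379808094228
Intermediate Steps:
L(N) = 2*N*(5 + N) (L(N) = (2*N)*(5 + N) = 2*N*(5 + N))
B(x, a) = 1093*x (B(x, a) = (2*(-26)*(5 - 26))*x + x = (2*(-26)*(-21))*x + x = 1092*x + x = 1093*x)
(-2595572 - 1094896)*(1844871 + B(-850, j)) = (-2595572 - 1094896)*(1844871 + 1093*(-850)) = -3690468*(1844871 - 929050) = -3690468*915821 = -3379808094228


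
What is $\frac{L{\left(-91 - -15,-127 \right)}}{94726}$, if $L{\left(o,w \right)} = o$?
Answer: $- \frac{38}{47363} \approx -0.00080231$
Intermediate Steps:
$\frac{L{\left(-91 - -15,-127 \right)}}{94726} = \frac{-91 - -15}{94726} = \left(-91 + 15\right) \frac{1}{94726} = \left(-76\right) \frac{1}{94726} = - \frac{38}{47363}$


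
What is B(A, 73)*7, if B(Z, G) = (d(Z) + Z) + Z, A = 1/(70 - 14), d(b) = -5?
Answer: -139/4 ≈ -34.750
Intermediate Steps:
A = 1/56 ≈ 0.017857
B(Z, G) = -5 + 2*Z (B(Z, G) = (-5 + Z) + Z = -5 + 2*Z)
B(A, 73)*7 = (-5 + 2*(1/56))*7 = (-5 + 1/28)*7 = -139/28*7 = -139/4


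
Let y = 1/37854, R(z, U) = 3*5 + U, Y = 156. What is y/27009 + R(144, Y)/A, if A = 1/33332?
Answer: 5827439403299593/1022398686 ≈ 5.6998e+6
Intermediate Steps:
R(z, U) = 15 + U
A = 1/33332 ≈ 3.0001e-5
y = 1/37854 ≈ 2.6417e-5
y/27009 + R(144, Y)/A = (1/37854)/27009 + (15 + 156)/(1/33332) = (1/37854)*(1/27009) + 171*33332 = 1/1022398686 + 5699772 = 5827439403299593/1022398686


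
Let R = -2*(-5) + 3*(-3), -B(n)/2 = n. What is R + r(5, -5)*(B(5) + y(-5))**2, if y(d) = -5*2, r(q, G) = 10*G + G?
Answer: -21999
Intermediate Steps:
r(q, G) = 11*G
y(d) = -10
B(n) = -2*n
R = 1 (R = 10 - 9 = 1)
R + r(5, -5)*(B(5) + y(-5))**2 = 1 + (11*(-5))*(-2*5 - 10)**2 = 1 - 55*(-10 - 10)**2 = 1 - 55*(-20)**2 = 1 - 55*400 = 1 - 22000 = -21999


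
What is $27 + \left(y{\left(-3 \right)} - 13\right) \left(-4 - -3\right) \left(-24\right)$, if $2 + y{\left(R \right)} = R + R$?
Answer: $-477$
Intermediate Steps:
$y{\left(R \right)} = -2 + 2 R$ ($y{\left(R \right)} = -2 + \left(R + R\right) = -2 + 2 R$)
$27 + \left(y{\left(-3 \right)} - 13\right) \left(-4 - -3\right) \left(-24\right) = 27 + \left(\left(-2 + 2 \left(-3\right)\right) - 13\right) \left(-4 - -3\right) \left(-24\right) = 27 + \left(\left(-2 - 6\right) - 13\right) \left(-4 + 3\right) \left(-24\right) = 27 + \left(-8 - 13\right) \left(\left(-1\right) \left(-24\right)\right) = 27 - 504 = -477$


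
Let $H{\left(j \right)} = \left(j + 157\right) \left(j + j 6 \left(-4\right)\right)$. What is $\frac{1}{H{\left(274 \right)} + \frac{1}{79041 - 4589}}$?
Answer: $- \frac{74452}{202223693223} \approx -3.6817 \cdot 10^{-7}$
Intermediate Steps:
$H{\left(j \right)} = - 23 j \left(157 + j\right)$ ($H{\left(j \right)} = \left(157 + j\right) \left(j + 6 j \left(-4\right)\right) = \left(157 + j\right) \left(j - 24 j\right) = \left(157 + j\right) \left(- 23 j\right) = - 23 j \left(157 + j\right)$)
$\frac{1}{H{\left(274 \right)} + \frac{1}{79041 - 4589}} = \frac{1}{\left(-23\right) 274 \left(157 + 274\right) + \frac{1}{79041 - 4589}} = \frac{1}{\left(-23\right) 274 \cdot 431 + \frac{1}{74452}} = \frac{1}{-2716162 + \frac{1}{74452}} = \frac{1}{- \frac{202223693223}{74452}} = - \frac{74452}{202223693223}$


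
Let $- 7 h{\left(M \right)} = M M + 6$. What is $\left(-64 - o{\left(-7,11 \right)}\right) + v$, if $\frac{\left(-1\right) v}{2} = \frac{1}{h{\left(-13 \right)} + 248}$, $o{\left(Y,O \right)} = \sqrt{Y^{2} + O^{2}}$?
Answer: $- \frac{14274}{223} - \sqrt{170} \approx -77.047$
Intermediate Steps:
$h{\left(M \right)} = - \frac{6}{7} - \frac{M^{2}}{7}$ ($h{\left(M \right)} = - \frac{M M + 6}{7} = - \frac{M^{2} + 6}{7} = - \frac{6 + M^{2}}{7} = - \frac{6}{7} - \frac{M^{2}}{7}$)
$o{\left(Y,O \right)} = \sqrt{O^{2} + Y^{2}}$
$v = - \frac{2}{223}$ ($v = - \frac{2}{\left(- \frac{6}{7} - \frac{\left(-13\right)^{2}}{7}\right) + 248} = - \frac{2}{\left(- \frac{6}{7} - \frac{169}{7}\right) + 248} = - \frac{2}{-25 + 248} = - \frac{2}{223} \approx -0.0089686$)
$\left(-64 - o{\left(-7,11 \right)}\right) + v = \left(-64 - \sqrt{11^{2} + \left(-7\right)^{2}}\right) - \frac{2}{223} = \left(-64 - \sqrt{121 + 49}\right) - \frac{2}{223} = \left(-64 - \sqrt{170}\right) - \frac{2}{223} = - \frac{14274}{223} - \sqrt{170}$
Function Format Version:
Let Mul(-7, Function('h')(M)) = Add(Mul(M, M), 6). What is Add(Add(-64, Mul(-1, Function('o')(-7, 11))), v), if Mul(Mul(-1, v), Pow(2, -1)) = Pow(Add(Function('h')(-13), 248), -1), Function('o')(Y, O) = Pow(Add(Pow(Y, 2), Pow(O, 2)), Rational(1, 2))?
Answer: Add(Rational(-14274, 223), Mul(-1, Pow(170, Rational(1, 2)))) ≈ -77.047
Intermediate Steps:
Function('h')(M) = Add(Rational(-6, 7), Mul(Rational(-1, 7), Pow(M, 2))) (Function('h')(M) = Mul(Rational(-1, 7), Add(Mul(M, M), 6)) = Mul(Rational(-1, 7), Add(Pow(M, 2), 6)) = Mul(Rational(-1, 7), Add(6, Pow(M, 2))) = Add(Rational(-6, 7), Mul(Rational(-1, 7), Pow(M, 2))))
Function('o')(Y, O) = Pow(Add(Pow(O, 2), Pow(Y, 2)), Rational(1, 2))
v = Rational(-2, 223) (v = Mul(-2, Pow(Add(Add(Rational(-6, 7), Mul(Rational(-1, 7), Pow(-13, 2))), 248), -1)) = Mul(-2, Pow(Add(Add(Rational(-6, 7), Mul(Rational(-1, 7), 169)), 248), -1)) = Mul(-2, Pow(Add(Add(Rational(-6, 7), Rational(-169, 7)), 248), -1)) = Mul(-2, Pow(Add(-25, 248), -1)) = Mul(-2, Pow(223, -1)) = Mul(-2, Rational(1, 223)) = Rational(-2, 223) ≈ -0.0089686)
Add(Add(-64, Mul(-1, Function('o')(-7, 11))), v) = Add(Add(-64, Mul(-1, Pow(Add(Pow(11, 2), Pow(-7, 2)), Rational(1, 2)))), Rational(-2, 223)) = Add(Add(-64, Mul(-1, Pow(Add(121, 49), Rational(1, 2)))), Rational(-2, 223)) = Add(Add(-64, Mul(-1, Pow(170, Rational(1, 2)))), Rational(-2, 223)) = Add(Rational(-14274, 223), Mul(-1, Pow(170, Rational(1, 2))))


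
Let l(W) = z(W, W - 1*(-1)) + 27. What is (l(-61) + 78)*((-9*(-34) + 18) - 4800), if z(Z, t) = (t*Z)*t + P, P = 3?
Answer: 982446192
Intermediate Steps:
z(Z, t) = 3 + Z*t² (z(Z, t) = (t*Z)*t + 3 = (Z*t)*t + 3 = Z*t² + 3 = 3 + Z*t²)
l(W) = 30 + W*(1 + W)² (l(W) = (3 + W*(W - 1*(-1))²) + 27 = (3 + W*(W + 1)²) + 27 = (3 + W*(1 + W)²) + 27 = 30 + W*(1 + W)²)
(l(-61) + 78)*((-9*(-34) + 18) - 4800) = ((30 - 61*(1 - 61)²) + 78)*((-9*(-34) + 18) - 4800) = ((30 - 61*(-60)²) + 78)*((306 + 18) - 4800) = ((30 - 61*3600) + 78)*(324 - 4800) = ((30 - 219600) + 78)*(-4476) = (-219570 + 78)*(-4476) = -219492*(-4476) = 982446192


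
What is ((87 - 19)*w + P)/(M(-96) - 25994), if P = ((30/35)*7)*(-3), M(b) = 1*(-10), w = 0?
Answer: 3/4334 ≈ 0.00069220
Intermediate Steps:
M(b) = -10
P = -18 (P = ((30*(1/35))*7)*(-3) = ((6/7)*7)*(-3) = 6*(-3) = -18)
((87 - 19)*w + P)/(M(-96) - 25994) = ((87 - 19)*0 - 18)/(-10 - 25994) = (68*0 - 18)/(-26004) = (0 - 18)*(-1/26004) = -18*(-1/26004) = 3/4334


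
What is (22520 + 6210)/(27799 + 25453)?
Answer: 14365/26626 ≈ 0.53951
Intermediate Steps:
(22520 + 6210)/(27799 + 25453) = 28730/53252 = 28730*(1/53252) = 14365/26626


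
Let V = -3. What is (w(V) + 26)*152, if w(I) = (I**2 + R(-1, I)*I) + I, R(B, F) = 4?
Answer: 3040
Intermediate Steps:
w(I) = I**2 + 5*I (w(I) = (I**2 + 4*I) + I = I**2 + 5*I)
(w(V) + 26)*152 = (-3*(5 - 3) + 26)*152 = (-3*2 + 26)*152 = (-6 + 26)*152 = 20*152 = 3040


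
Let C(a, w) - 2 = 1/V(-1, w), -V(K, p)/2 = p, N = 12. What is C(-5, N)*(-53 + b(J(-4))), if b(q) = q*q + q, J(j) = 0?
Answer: -2491/24 ≈ -103.79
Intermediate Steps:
V(K, p) = -2*p
C(a, w) = 2 - 1/(2*w) (C(a, w) = 2 + 1/(-2*w) = 2 - 1/(2*w))
b(q) = q + q**2 (b(q) = q**2 + q = q + q**2)
C(-5, N)*(-53 + b(J(-4))) = (2 - 1/2/12)*(-53 + 0*(1 + 0)) = (2 - 1/2*1/12)*(-53 + 0*1) = (2 - 1/24)*(-53 + 0) = (47/24)*(-53) = -2491/24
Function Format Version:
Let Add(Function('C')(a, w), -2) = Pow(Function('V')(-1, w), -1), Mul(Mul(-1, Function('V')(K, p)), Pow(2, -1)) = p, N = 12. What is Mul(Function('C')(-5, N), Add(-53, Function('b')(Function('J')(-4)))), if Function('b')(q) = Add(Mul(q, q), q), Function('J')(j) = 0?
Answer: Rational(-2491, 24) ≈ -103.79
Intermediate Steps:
Function('V')(K, p) = Mul(-2, p)
Function('C')(a, w) = Add(2, Mul(Rational(-1, 2), Pow(w, -1))) (Function('C')(a, w) = Add(2, Pow(Mul(-2, w), -1)) = Add(2, Mul(Rational(-1, 2), Pow(w, -1))))
Function('b')(q) = Add(q, Pow(q, 2)) (Function('b')(q) = Add(Pow(q, 2), q) = Add(q, Pow(q, 2)))
Mul(Function('C')(-5, N), Add(-53, Function('b')(Function('J')(-4)))) = Mul(Add(2, Mul(Rational(-1, 2), Pow(12, -1))), Add(-53, Mul(0, Add(1, 0)))) = Mul(Add(2, Mul(Rational(-1, 2), Rational(1, 12))), Add(-53, Mul(0, 1))) = Mul(Add(2, Rational(-1, 24)), Add(-53, 0)) = Mul(Rational(47, 24), -53) = Rational(-2491, 24)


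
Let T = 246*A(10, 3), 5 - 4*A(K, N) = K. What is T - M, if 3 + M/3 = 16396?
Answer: -98973/2 ≈ -49487.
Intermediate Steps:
M = 49179 (M = -9 + 3*16396 = -9 + 49188 = 49179)
A(K, N) = 5/4 - K/4
T = -615/2 (T = 246*(5/4 - ¼*10) = 246*(5/4 - 5/2) = 246*(-5/4) = -615/2 ≈ -307.50)
T - M = -615/2 - 1*49179 = -615/2 - 49179 = -98973/2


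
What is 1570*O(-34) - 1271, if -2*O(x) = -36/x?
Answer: -35737/17 ≈ -2102.2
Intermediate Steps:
O(x) = 18/x (O(x) = -(-18)/x = 18/x)
1570*O(-34) - 1271 = 1570*(18/(-34)) - 1271 = 1570*(18*(-1/34)) - 1271 = 1570*(-9/17) - 1271 = -14130/17 - 1271 = -35737/17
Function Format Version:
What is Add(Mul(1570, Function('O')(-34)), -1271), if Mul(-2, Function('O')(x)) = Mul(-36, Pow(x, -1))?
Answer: Rational(-35737, 17) ≈ -2102.2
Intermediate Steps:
Function('O')(x) = Mul(18, Pow(x, -1)) (Function('O')(x) = Mul(Rational(-1, 2), Mul(-36, Pow(x, -1))) = Mul(18, Pow(x, -1)))
Add(Mul(1570, Function('O')(-34)), -1271) = Add(Mul(1570, Mul(18, Pow(-34, -1))), -1271) = Add(Mul(1570, Mul(18, Rational(-1, 34))), -1271) = Add(Mul(1570, Rational(-9, 17)), -1271) = Add(Rational(-14130, 17), -1271) = Rational(-35737, 17)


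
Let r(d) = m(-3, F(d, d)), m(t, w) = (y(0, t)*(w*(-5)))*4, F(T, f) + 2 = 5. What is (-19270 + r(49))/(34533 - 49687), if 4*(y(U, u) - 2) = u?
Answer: 19345/15154 ≈ 1.2766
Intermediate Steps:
y(U, u) = 2 + u/4
F(T, f) = 3 (F(T, f) = -2 + 5 = 3)
m(t, w) = -20*w*(2 + t/4) (m(t, w) = ((2 + t/4)*(w*(-5)))*4 = ((2 + t/4)*(-5*w))*4 = -5*w*(2 + t/4)*4 = -20*w*(2 + t/4))
r(d) = -75 (r(d) = -5*3*(8 - 3) = -5*3*5 = -75)
(-19270 + r(49))/(34533 - 49687) = (-19270 - 75)/(34533 - 49687) = -19345/(-15154) = -19345*(-1/15154) = 19345/15154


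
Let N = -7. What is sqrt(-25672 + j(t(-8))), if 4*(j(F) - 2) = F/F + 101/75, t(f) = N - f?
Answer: I*sqrt(5775618)/15 ≈ 160.22*I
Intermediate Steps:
t(f) = -7 - f
j(F) = 194/75 (j(F) = 2 + (F/F + 101/75)/4 = 2 + (1 + 101*(1/75))/4 = 2 + (1 + 101/75)/4 = 2 + (1/4)*(176/75) = 2 + 44/75 = 194/75)
sqrt(-25672 + j(t(-8))) = sqrt(-25672 + 194/75) = sqrt(-1925206/75) = I*sqrt(5775618)/15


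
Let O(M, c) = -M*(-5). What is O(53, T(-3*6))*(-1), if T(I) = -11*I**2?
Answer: -265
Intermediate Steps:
O(M, c) = 5*M
O(53, T(-3*6))*(-1) = (5*53)*(-1) = 265*(-1) = -265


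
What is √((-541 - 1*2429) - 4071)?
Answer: I*√7041 ≈ 83.911*I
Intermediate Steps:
√((-541 - 1*2429) - 4071) = √((-541 - 2429) - 4071) = √(-2970 - 4071) = √(-7041) = I*√7041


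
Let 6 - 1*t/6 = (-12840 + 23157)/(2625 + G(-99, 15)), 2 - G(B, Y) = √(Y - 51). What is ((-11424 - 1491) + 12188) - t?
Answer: -5102972341/6901165 + 371412*I/6901165 ≈ -739.44 + 0.053819*I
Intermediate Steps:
G(B, Y) = 2 - √(-51 + Y) (G(B, Y) = 2 - √(Y - 51) = 2 - √(-51 + Y))
t = 36 - 61902*(2627 + 6*I)/6901165 (t = 36 - 6*(-12840 + 23157)/(2625 + (2 - √(-51 + 15))) = 36 - 61902/(2625 + (2 - √(-36))) = 36 - 61902/(2625 + (2 - 6*I)) = 36 - 61902/(2627 - 6*I) = 36 - 61902*(2627 + 6*I)/6901165 ≈ 12.436 - 0.053819*I)
((-11424 - 1491) + 12188) - t = ((-11424 - 1491) + 12188) - (85825386/6901165 - 371412*I/6901165) = (-12915 + 12188) + (-85825386/6901165 + 371412*I/6901165) = -727 + (-85825386/6901165 + 371412*I/6901165) = -5102972341/6901165 + 371412*I/6901165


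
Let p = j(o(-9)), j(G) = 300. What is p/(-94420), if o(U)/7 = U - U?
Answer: -15/4721 ≈ -0.0031773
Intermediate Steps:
o(U) = 0 (o(U) = 7*(U - U) = 7*0 = 0)
p = 300
p/(-94420) = 300/(-94420) = 300*(-1/94420) = -15/4721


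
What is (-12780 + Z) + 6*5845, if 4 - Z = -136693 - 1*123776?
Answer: 282763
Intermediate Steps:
Z = 260473 (Z = 4 - (-136693 - 1*123776) = 4 - (-136693 - 123776) = 4 - 1*(-260469) = 4 + 260469 = 260473)
(-12780 + Z) + 6*5845 = (-12780 + 260473) + 6*5845 = 247693 + 35070 = 282763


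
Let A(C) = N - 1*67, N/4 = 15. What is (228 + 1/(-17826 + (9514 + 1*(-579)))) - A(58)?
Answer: 2089384/8891 ≈ 235.00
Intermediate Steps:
N = 60 (N = 4*15 = 60)
A(C) = -7 (A(C) = 60 - 1*67 = 60 - 67 = -7)
(228 + 1/(-17826 + (9514 + 1*(-579)))) - A(58) = (228 + 1/(-17826 + (9514 + 1*(-579)))) - 1*(-7) = (228 + 1/(-17826 + (9514 - 579))) + 7 = (228 + 1/(-17826 + 8935)) + 7 = (228 + 1/(-8891)) + 7 = (228 - 1/8891) + 7 = 2027147/8891 + 7 = 2089384/8891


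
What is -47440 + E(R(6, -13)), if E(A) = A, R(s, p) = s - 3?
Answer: -47437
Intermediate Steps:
R(s, p) = -3 + s
-47440 + E(R(6, -13)) = -47440 + (-3 + 6) = -47440 + 3 = -47437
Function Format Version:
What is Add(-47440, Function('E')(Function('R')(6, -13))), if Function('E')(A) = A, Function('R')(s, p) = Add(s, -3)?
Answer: -47437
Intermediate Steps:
Function('R')(s, p) = Add(-3, s)
Add(-47440, Function('E')(Function('R')(6, -13))) = Add(-47440, Add(-3, 6)) = Add(-47440, 3) = -47437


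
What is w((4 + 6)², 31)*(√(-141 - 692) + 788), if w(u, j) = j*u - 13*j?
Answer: 2125236 + 18879*I*√17 ≈ 2.1252e+6 + 77840.0*I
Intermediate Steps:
w(u, j) = -13*j + j*u
w((4 + 6)², 31)*(√(-141 - 692) + 788) = (31*(-13 + (4 + 6)²))*(√(-141 - 692) + 788) = (31*(-13 + 10²))*(√(-833) + 788) = (31*(-13 + 100))*(7*I*√17 + 788) = (31*87)*(788 + 7*I*√17) = 2697*(788 + 7*I*√17) = 2125236 + 18879*I*√17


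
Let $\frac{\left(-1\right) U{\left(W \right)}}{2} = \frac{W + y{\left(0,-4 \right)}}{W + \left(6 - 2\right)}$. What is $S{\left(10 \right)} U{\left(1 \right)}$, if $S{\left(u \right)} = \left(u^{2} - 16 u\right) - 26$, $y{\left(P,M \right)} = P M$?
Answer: $\frac{172}{5} \approx 34.4$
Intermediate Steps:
$y{\left(P,M \right)} = M P$
$S{\left(u \right)} = -26 + u^{2} - 16 u$
$U{\left(W \right)} = - \frac{2 W}{4 + W}$ ($U{\left(W \right)} = - 2 \frac{W - 0}{W + \left(6 - 2\right)} = - 2 \frac{W + 0}{W + 4} = - 2 \frac{W}{4 + W} = - \frac{2 W}{4 + W}$)
$S{\left(10 \right)} U{\left(1 \right)} = \left(-26 + 10^{2} - 160\right) \left(\left(-2\right) 1 \frac{1}{4 + 1}\right) = \left(-26 + 100 - 160\right) \left(\left(-2\right) 1 \cdot \frac{1}{5}\right) = - 86 \left(\left(-2\right) 1 \cdot \frac{1}{5}\right) = \left(-86\right) \left(- \frac{2}{5}\right) = \frac{172}{5}$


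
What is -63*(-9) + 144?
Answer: 711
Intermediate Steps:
-63*(-9) + 144 = 567 + 144 = 711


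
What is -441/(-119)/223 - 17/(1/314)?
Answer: -20236295/3791 ≈ -5338.0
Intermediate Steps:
-441/(-119)/223 - 17/(1/314) = -441*(-1/119)*(1/223) - 17/1/314 = (63/17)*(1/223) - 17*314 = 63/3791 - 5338 = -20236295/3791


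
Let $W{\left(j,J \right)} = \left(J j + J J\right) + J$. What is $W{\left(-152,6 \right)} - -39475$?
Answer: $38605$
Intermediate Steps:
$W{\left(j,J \right)} = J + J^{2} + J j$ ($W{\left(j,J \right)} = \left(J j + J^{2}\right) + J = \left(J^{2} + J j\right) + J = J + J^{2} + J j$)
$W{\left(-152,6 \right)} - -39475 = 6 \left(1 + 6 - 152\right) - -39475 = 6 \left(-145\right) + 39475 = -870 + 39475 = 38605$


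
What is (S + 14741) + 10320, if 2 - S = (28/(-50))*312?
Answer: 630943/25 ≈ 25238.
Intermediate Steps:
S = 4418/25 (S = 2 - 28/(-50)*312 = 2 - 28*(-1/50)*312 = 2 - (-14)*312/25 = 2 - 1*(-4368/25) = 2 + 4368/25 = 4418/25 ≈ 176.72)
(S + 14741) + 10320 = (4418/25 + 14741) + 10320 = 372943/25 + 10320 = 630943/25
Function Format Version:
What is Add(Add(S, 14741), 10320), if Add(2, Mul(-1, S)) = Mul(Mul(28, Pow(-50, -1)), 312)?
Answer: Rational(630943, 25) ≈ 25238.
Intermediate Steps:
S = Rational(4418, 25) (S = Add(2, Mul(-1, Mul(Mul(28, Pow(-50, -1)), 312))) = Add(2, Mul(-1, Mul(Mul(28, Rational(-1, 50)), 312))) = Add(2, Mul(-1, Mul(Rational(-14, 25), 312))) = Add(2, Mul(-1, Rational(-4368, 25))) = Add(2, Rational(4368, 25)) = Rational(4418, 25) ≈ 176.72)
Add(Add(S, 14741), 10320) = Add(Add(Rational(4418, 25), 14741), 10320) = Add(Rational(372943, 25), 10320) = Rational(630943, 25)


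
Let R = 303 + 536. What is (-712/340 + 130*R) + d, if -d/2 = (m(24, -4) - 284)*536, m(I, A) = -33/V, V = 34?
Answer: 35237292/85 ≈ 4.1456e+5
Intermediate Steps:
R = 839
m(I, A) = -33/34
d = 5193304/17 (d = -2*(-33/34 - 284)*536 = -(-9689)*536/17 = -2*(-2596652/17) = 5193304/17 ≈ 3.0549e+5)
(-712/340 + 130*R) + d = (-712/340 + 130*839) + 5193304/17 = (-712*1/340 + 109070) + 5193304/17 = (-178/85 + 109070) + 5193304/17 = 9270772/85 + 5193304/17 = 35237292/85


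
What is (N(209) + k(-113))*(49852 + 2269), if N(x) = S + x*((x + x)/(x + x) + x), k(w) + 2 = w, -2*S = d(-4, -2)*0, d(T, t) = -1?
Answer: 2281596775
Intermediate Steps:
S = 0 (S = -(-1)*0/2 = -1/2*0 = 0)
k(w) = -2 + w
N(x) = x*(1 + x) (N(x) = 0 + x*((x + x)/(x + x) + x) = 0 + x*((2*x)/((2*x)) + x) = 0 + x*((2*x)*(1/(2*x)) + x) = 0 + x*(1 + x) = x*(1 + x))
(N(209) + k(-113))*(49852 + 2269) = (209*(1 + 209) + (-2 - 113))*(49852 + 2269) = (209*210 - 115)*52121 = (43890 - 115)*52121 = 43775*52121 = 2281596775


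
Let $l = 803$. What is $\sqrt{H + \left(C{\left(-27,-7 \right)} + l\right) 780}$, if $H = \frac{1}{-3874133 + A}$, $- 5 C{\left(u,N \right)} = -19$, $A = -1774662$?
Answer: $\frac{\sqrt{20080388935843491805}}{5648795} \approx 793.29$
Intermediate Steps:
$C{\left(u,N \right)} = \frac{19}{5}$ ($C{\left(u,N \right)} = \left(- \frac{1}{5}\right) \left(-19\right) = \frac{19}{5}$)
$H = - \frac{1}{5648795}$ ($H = \frac{1}{-3874133 - 1774662} = \frac{1}{-5648795} = - \frac{1}{5648795} \approx -1.7703 \cdot 10^{-7}$)
$\sqrt{H + \left(C{\left(-27,-7 \right)} + l\right) 780} = \sqrt{- \frac{1}{5648795} + \left(\frac{19}{5} + 803\right) 780} = \sqrt{- \frac{1}{5648795} + \frac{4034}{5} \cdot 780} = \sqrt{- \frac{1}{5648795} + 629304} = \sqrt{\frac{3554809288679}{5648795}} = \frac{\sqrt{20080388935843491805}}{5648795}$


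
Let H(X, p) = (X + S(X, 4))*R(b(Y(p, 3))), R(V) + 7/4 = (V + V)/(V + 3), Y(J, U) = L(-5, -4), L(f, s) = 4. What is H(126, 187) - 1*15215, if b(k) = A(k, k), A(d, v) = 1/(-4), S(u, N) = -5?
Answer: -61795/4 ≈ -15449.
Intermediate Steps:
Y(J, U) = 4
A(d, v) = -¼
b(k) = -¼
R(V) = -7/4 + 2*V/(3 + V) (R(V) = -7/4 + (V + V)/(V + 3) = -7/4 + (2*V)/(3 + V) = -7/4 + 2*V/(3 + V))
H(X, p) = 425/44 - 85*X/44 (H(X, p) = (X - 5)*((-21 - ¼)/(4*(3 - ¼))) = (-5 + X)*((¼)*(-85/4)/(11/4)) = (-5 + X)*((¼)*(4/11)*(-85/4)) = (-5 + X)*(-85/44) = 425/44 - 85*X/44)
H(126, 187) - 1*15215 = (425/44 - 85/44*126) - 1*15215 = (425/44 - 5355/22) - 15215 = -935/4 - 15215 = -61795/4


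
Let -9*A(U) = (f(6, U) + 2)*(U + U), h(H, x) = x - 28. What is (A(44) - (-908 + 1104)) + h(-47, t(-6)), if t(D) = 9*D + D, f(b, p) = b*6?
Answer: -5900/9 ≈ -655.56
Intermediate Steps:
f(b, p) = 6*b
t(D) = 10*D
h(H, x) = -28 + x
A(U) = -76*U/9 (A(U) = -(6*6 + 2)*(U + U)/9 = -(36 + 2)*2*U/9 = -38*2*U/9 = -76*U/9)
(A(44) - (-908 + 1104)) + h(-47, t(-6)) = (-76/9*44 - (-908 + 1104)) + (-28 + 10*(-6)) = (-3344/9 - 1*196) + (-28 - 60) = (-3344/9 - 196) - 88 = -5108/9 - 88 = -5900/9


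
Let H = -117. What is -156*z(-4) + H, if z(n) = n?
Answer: 507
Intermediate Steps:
-156*z(-4) + H = -156*(-4) - 117 = 624 - 117 = 507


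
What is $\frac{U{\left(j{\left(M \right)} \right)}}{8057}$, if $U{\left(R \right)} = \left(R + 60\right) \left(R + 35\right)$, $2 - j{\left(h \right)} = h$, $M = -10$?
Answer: $\frac{3384}{8057} \approx 0.42001$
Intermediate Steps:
$j{\left(h \right)} = 2 - h$
$U{\left(R \right)} = \left(35 + R\right) \left(60 + R\right)$ ($U{\left(R \right)} = \left(60 + R\right) \left(35 + R\right) = \left(35 + R\right) \left(60 + R\right)$)
$\frac{U{\left(j{\left(M \right)} \right)}}{8057} = \frac{2100 + \left(2 - -10\right)^{2} + 95 \left(2 - -10\right)}{8057} = \left(2100 + \left(2 + 10\right)^{2} + 95 \left(2 + 10\right)\right) \frac{1}{8057} = \left(2100 + 12^{2} + 95 \cdot 12\right) \frac{1}{8057} = \left(2100 + 144 + 1140\right) \frac{1}{8057} = 3384 \cdot \frac{1}{8057} = \frac{3384}{8057}$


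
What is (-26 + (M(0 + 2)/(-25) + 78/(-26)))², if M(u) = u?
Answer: 528529/625 ≈ 845.65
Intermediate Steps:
(-26 + (M(0 + 2)/(-25) + 78/(-26)))² = (-26 + ((0 + 2)/(-25) + 78/(-26)))² = (-26 + (2*(-1/25) + 78*(-1/26)))² = (-26 + (-2/25 - 3))² = (-26 - 77/25)² = (-727/25)² = 528529/625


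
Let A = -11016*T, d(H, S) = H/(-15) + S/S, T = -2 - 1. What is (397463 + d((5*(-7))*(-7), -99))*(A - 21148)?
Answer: 14188881700/3 ≈ 4.7296e+9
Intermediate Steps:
T = -3
d(H, S) = 1 - H/15 (d(H, S) = H*(-1/15) + 1 = -H/15 + 1 = 1 - H/15)
A = 33048 (A = -11016*(-3) = 33048)
(397463 + d((5*(-7))*(-7), -99))*(A - 21148) = (397463 + (1 - 5*(-7)*(-7)/15))*(33048 - 21148) = (397463 + (1 - (-7)*(-7)/3))*11900 = (397463 + (1 - 1/15*245))*11900 = (397463 + (1 - 49/3))*11900 = (397463 - 46/3)*11900 = (1192343/3)*11900 = 14188881700/3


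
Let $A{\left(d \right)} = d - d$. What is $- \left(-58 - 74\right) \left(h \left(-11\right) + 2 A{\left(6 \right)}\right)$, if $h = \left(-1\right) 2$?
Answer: $2904$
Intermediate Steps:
$A{\left(d \right)} = 0$
$h = -2$
$- \left(-58 - 74\right) \left(h \left(-11\right) + 2 A{\left(6 \right)}\right) = - \left(-58 - 74\right) \left(\left(-2\right) \left(-11\right) + 2 \cdot 0\right) = - \left(-58 - 74\right) \left(22 + 0\right) = - \left(-132\right) 22 = \left(-1\right) \left(-2904\right) = 2904$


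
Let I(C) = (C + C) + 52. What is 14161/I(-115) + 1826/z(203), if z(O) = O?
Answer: -2549655/36134 ≈ -70.561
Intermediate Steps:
I(C) = 52 + 2*C (I(C) = 2*C + 52 = 52 + 2*C)
14161/I(-115) + 1826/z(203) = 14161/(52 + 2*(-115)) + 1826/203 = 14161/(52 - 230) + 1826*(1/203) = 14161/(-178) + 1826/203 = 14161*(-1/178) + 1826/203 = -14161/178 + 1826/203 = -2549655/36134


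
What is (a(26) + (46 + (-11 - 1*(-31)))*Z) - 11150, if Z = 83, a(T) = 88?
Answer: -5584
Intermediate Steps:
(a(26) + (46 + (-11 - 1*(-31)))*Z) - 11150 = (88 + (46 + (-11 - 1*(-31)))*83) - 11150 = (88 + (46 + (-11 + 31))*83) - 11150 = (88 + (46 + 20)*83) - 11150 = (88 + 66*83) - 11150 = (88 + 5478) - 11150 = 5566 - 11150 = -5584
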